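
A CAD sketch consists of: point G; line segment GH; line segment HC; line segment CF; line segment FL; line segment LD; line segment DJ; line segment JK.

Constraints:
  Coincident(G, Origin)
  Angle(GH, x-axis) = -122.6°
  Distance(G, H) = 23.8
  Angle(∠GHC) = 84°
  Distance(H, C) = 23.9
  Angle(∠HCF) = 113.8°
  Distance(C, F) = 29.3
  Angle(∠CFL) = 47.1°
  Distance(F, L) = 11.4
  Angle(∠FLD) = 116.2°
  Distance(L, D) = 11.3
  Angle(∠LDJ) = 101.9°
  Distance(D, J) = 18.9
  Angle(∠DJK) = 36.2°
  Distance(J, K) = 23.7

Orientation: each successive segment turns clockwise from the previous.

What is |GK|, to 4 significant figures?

25.46

G is at the origin; GH runs at -122.6° with length 23.8, so H = (-12.82, -20.05). ∠GHC = 84.0° gives HC at 141.4° from the x-axis; with |HC| = 23.9, C = (-31.50, -5.140). ∠HCF = 113.8° gives CF at 75.20° from the x-axis; with |CF| = 29.3, F = (-24.02, 23.19). ∠CFL = 47.1° gives FL at -57.70° from the x-axis; with |FL| = 11.4, L = (-17.92, 13.55). ∠FLD = 116.2° gives LD at -121.5° from the x-axis; with |LD| = 11.3, D = (-23.83, 3.917). ∠LDJ = 101.9° gives DJ at 160.4° from the x-axis; with |DJ| = 18.9, J = (-41.63, 10.26). ∠DJK = 36.2° gives JK at 16.60° from the x-axis; with |JK| = 23.7, K = (-18.92, 17.03). Then |GK| = |K − G| = 25.46.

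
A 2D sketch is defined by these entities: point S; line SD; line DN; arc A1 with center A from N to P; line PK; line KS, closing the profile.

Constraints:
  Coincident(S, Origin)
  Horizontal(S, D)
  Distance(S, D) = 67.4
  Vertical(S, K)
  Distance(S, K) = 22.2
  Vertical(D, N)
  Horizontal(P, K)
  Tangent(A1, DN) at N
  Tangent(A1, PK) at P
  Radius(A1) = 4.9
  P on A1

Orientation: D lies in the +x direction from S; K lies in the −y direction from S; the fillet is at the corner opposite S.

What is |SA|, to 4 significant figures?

64.85

S is at the origin; S and D share the same y with |SD| = 67.4 and D on the +x side, so D = (67.40, 0.000). SK is vertical with |SK| = 22.2 and K on the −y side, so K = (0.000, -22.20). The virtual corner opposite S is at (67.40, -22.20). Tangency of A1 to DN means the radius AN is perpendicular to DN and A1 meets PK tangentially, so AP is at right angles to PK, with radius 4.9, so the center A sits 4.9 in from both sides at A = (62.50, -17.30). Then |SA| = |A − S| = 64.85.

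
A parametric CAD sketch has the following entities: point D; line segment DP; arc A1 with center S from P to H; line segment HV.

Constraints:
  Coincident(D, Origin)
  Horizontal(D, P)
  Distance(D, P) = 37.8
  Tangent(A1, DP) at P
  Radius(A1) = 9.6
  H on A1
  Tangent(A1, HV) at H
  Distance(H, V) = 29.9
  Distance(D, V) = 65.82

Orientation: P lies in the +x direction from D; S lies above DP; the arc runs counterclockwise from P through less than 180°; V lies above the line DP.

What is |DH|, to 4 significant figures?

47.53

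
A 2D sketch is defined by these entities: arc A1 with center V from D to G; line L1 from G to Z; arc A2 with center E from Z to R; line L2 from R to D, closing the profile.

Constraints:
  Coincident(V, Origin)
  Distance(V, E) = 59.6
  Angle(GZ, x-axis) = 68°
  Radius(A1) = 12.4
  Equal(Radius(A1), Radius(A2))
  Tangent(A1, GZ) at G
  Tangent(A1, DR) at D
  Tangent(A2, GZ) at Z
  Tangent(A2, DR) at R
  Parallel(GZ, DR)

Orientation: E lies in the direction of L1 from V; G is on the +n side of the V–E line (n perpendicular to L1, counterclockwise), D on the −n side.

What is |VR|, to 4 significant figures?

60.88

The slot axis is L1's direction at 68.0°, so u = (cos 68.0°, sin 68.0°) = (0.3746, 0.9272) and n = (−sin 68.0°, cos 68.0°) = (-0.9272, 0.3746). V is at the origin and E lies 59.6 along u from V, so E = 59.6·u = (22.33, 55.26). Tangency of A1 to both parallel lines with radius 12.4 puts G and D at V ± 12.4·n: G = (-11.50, 4.645), D = (11.50, -4.645). Equal radii place Z and R the same way about E: Z = E + 12.4·n = (10.83, 59.91), R = E − 12.4·n = (33.82, 50.62). Then |VR| = |R − V| = 60.88.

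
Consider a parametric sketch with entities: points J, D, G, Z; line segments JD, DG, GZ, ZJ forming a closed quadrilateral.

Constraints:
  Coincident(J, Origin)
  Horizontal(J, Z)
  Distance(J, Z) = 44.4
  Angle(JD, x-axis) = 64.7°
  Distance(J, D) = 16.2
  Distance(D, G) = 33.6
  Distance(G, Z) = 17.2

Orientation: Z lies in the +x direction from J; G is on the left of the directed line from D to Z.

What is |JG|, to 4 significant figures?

43.79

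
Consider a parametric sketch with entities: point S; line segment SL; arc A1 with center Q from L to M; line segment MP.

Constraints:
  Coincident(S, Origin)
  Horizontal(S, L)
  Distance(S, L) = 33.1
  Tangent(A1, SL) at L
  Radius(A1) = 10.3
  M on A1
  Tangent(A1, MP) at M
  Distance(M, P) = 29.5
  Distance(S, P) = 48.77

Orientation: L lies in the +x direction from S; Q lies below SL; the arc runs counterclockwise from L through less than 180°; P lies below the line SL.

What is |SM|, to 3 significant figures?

25.7

Checks: |QM| = 10.30 ✓; ∠(QM, MP) = 90.00° ✓; |MP| = 29.50 ✓; |SP| = 48.77 ✓.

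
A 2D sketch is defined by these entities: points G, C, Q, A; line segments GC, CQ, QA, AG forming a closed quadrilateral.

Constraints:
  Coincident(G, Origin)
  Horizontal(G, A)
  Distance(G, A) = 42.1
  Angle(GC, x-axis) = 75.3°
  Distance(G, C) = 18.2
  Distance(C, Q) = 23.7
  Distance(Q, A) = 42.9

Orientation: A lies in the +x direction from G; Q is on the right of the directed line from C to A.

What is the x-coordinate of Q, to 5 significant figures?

-0.43952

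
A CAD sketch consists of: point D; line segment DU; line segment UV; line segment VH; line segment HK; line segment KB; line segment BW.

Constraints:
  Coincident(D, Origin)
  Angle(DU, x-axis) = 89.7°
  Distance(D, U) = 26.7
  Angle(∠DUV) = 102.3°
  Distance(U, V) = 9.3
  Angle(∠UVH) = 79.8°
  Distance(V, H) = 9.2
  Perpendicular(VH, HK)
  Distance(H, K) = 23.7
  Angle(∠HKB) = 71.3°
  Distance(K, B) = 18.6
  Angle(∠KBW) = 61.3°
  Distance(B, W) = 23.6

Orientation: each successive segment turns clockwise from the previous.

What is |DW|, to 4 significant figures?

21.11

∠HKB = 71.3° gives KB at 73.10° from the x-axis; with |KB| = 18.6, B = (-8.756, 36.49). ∠KBW = 61.3° gives BW at -45.60° from the x-axis; with |BW| = 23.6, W = (7.756, 19.63). Then |DW| = |W − D| = 21.11.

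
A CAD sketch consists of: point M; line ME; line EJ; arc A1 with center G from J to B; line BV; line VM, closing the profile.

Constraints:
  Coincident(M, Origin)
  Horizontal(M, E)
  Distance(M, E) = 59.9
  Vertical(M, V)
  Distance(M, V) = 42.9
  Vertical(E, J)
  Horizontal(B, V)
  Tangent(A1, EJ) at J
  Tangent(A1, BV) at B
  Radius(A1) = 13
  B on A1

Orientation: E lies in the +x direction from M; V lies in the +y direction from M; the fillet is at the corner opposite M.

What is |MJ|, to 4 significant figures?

66.95

M is at the origin; ME is horizontal with |ME| = 59.9 and E on the +x side, so E = (59.90, 0.000). MV is vertical with |MV| = 42.9 and V on the +y side, so V = (0.000, 42.90). The virtual corner opposite M is at (59.90, 42.90). Tangency of A1 to EJ means the radius GJ is perpendicular to EJ and since A1 is tangent to BV there, GB ⟂ BV, with radius 13.0, so the center G sits 13.0 in from both sides at G = (46.90, 29.90). That places the tangent points at J = (59.90, 29.90) on EJ and B = (46.90, 42.90) on BV. Then |MJ| = |J − M| = 66.95.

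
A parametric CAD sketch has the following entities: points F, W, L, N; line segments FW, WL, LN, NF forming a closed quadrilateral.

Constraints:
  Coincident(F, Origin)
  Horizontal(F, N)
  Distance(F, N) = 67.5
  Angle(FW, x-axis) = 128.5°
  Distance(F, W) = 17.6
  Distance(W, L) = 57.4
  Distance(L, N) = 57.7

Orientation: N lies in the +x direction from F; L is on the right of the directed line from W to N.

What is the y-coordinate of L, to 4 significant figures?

-33.99

F is at the origin; F and N share the same y with |FN| = 67.5 and N in +x, so N = (67.5, 0). FW runs at 128.5° with |FW| = 17.6, so W = (-10.96, 13.77). L is determined by |WL| = 57.4 and |LN| = 57.7 together: it lies at the intersection of circle(W, 57.4) and circle(N, 57.7). With |WN| = 79.66, the foot of the radical line on WN is 39.61 from W and the perpendicular offset is √(57.4² − 39.61²) = 41.54. Taking the right-of-WN solution: L = (20.88, -33.99).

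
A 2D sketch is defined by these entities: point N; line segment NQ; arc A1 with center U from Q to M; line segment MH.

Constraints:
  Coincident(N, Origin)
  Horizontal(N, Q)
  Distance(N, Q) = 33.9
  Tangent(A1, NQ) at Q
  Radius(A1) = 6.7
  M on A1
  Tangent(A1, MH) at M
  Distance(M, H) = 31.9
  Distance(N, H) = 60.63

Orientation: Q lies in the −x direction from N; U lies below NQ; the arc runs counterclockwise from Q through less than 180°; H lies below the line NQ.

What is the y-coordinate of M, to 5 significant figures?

-4.8517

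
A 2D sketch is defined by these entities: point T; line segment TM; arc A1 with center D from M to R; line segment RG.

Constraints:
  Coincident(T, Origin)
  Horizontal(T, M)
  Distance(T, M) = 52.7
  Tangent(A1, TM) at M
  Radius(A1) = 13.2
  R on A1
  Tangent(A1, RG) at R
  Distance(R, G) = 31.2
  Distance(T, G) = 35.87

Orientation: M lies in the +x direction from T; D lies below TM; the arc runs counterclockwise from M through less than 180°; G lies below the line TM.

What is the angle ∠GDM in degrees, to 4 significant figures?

116.1°

T is at the origin; TM is horizontal with |TM| = 52.7 and M on the +x side, so M = (52.70, 0.000). A1 meets TM tangentially, so DM is at right angles to TM, so D = M + (0, -13.2) = (52.70, -13.20). Since DR ⟂ RG (tangency), |DG| = √(13.2² + 31.2²) = 33.88 regardless of where R sits on A1. So G lies on both circle(T, 35.87) and circle(D, 33.88); the below-TM intersection is G = (22.28, -28.11). R is the foot of the tangent from G: R = (42.73, -4.548).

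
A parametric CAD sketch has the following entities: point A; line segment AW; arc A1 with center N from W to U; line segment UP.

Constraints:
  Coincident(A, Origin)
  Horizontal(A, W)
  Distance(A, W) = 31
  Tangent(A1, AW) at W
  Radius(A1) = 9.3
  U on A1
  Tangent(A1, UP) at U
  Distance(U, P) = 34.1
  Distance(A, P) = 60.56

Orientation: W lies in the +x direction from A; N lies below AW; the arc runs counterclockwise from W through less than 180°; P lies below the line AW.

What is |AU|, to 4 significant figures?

27.64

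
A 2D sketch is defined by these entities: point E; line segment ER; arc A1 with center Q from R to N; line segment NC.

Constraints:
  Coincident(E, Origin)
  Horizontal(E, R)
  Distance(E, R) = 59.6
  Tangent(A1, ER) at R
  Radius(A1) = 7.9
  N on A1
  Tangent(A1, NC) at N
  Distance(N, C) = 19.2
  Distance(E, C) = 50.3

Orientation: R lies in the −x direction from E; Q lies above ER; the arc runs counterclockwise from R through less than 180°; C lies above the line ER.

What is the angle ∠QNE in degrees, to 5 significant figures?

162.75°

E is at the origin; E and R share the same y with |ER| = 59.6 and R on the −x side, so R = (-59.600, 0.0000). Since A1 is tangent to ER there, QR ⟂ ER, so Q = R + (0, 7.9) = (-59.600, 7.9000). Since QN ⟂ NC (tangency), |QC| = √(7.9² + 19.2²) = 20.762 regardless of where N sits on A1. So C lies on both circle(E, 50.3) and circle(Q, 20.762); the above-ER intersection is C = (-44.937, 22.599). N is the foot of the tangent from C: N = (-52.305, 4.8687).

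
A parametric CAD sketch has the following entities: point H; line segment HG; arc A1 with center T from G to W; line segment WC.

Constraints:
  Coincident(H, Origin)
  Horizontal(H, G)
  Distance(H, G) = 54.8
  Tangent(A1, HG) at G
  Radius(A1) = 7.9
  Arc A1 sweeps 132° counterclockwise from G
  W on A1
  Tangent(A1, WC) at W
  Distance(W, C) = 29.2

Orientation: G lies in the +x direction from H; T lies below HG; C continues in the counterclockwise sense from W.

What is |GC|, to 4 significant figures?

37.47

H is at the origin; HG is horizontal with |HG| = 54.8 and G on the +x side, so G = (54.80, 0.000). Since A1 is tangent to HG there, TG ⟂ HG, so T = G + (0, -7.9) = (54.80, -7.900). On A1, G sits at bearing 90° from T; a 132° counterclockwise sweep puts W at bearing 222°, so W = T + 7.9·(cos 222°, sin 222°) = (48.93, -13.19). Tangency of A1 to WC means the radius TW is perpendicular to WC, so WC runs along (−sin 222°, cos 222°); with |WC| = 29.2, C = (68.47, -34.89). Then |GC| = |C − G| = 37.47.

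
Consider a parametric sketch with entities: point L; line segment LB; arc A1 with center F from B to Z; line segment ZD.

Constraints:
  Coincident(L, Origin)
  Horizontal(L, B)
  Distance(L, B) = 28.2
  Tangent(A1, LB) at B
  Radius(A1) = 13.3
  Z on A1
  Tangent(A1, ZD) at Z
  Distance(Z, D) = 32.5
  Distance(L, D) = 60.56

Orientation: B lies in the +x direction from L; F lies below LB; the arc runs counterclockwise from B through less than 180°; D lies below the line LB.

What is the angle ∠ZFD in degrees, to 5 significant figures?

67.744°

L is at the origin; L and B share the same y with |LB| = 28.2 and B on the +x side, so B = (28.200, 0.0000). Since A1 is tangent to LB there, FB ⟂ LB, so F = B + (0, -13.3) = (28.200, -13.300). Since FZ ⟂ ZD (tangency), |FD| = √(13.3² + 32.5²) = 35.116 regardless of where Z sits on A1. So D lies on both circle(L, 60.56) and circle(F, 35.116); the below-LB intersection is D = (38.258, -46.945). Z is the foot of the tangent from D: Z = (17.849, -21.652).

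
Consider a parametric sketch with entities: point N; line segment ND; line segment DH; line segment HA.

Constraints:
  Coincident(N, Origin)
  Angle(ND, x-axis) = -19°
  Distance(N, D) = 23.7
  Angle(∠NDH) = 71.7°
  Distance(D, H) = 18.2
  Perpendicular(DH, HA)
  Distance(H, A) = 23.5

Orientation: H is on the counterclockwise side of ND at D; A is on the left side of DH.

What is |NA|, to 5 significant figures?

10.805

N is at the origin; ND runs at -19.0° with length 23.7, so D = 23.7·(cos -19.0°, sin -19.0°) = (22.409, -7.7160). ∠NDH = 71.7°, so DH runs at -19.0° + (180° − 71.7°) = 89.300° from the x-axis; with |DH| = 18.2, H = D + 18.2·(cos 89.300°, sin 89.300°) = (22.631, 10.483). DH ⟂ HA; with |HA| = 23.5 on the left of DH, A = H + 23.5·(-0.99993, 0.012217) = (-0.86711, 10.770). Then |NA| = |A − N| = 10.805.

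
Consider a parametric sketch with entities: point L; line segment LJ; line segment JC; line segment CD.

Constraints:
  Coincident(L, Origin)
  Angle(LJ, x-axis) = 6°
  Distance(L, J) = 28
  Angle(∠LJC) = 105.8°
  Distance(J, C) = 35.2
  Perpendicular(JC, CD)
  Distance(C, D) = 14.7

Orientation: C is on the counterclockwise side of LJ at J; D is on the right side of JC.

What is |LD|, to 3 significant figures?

59.7

L is at the origin; LJ runs at 6.0° with length 28.0, so J = 28.0·(cos 6.0°, sin 6.0°) = (27.8, 2.93). ∠LJC = 105.8°, so JC runs at 6.0° + (180° − 105.8°) = 80.2° from the x-axis; with |JC| = 35.2, C = J + 35.2·(cos 80.2°, sin 80.2°) = (33.8, 37.6). The perpendicularity gives CD at right angles to JC; with |CD| = 14.7 on the right of JC, D = C + 14.7·(0.985, -0.170) = (48.3, 35.1). Then |LD| = |D − L| = 59.7.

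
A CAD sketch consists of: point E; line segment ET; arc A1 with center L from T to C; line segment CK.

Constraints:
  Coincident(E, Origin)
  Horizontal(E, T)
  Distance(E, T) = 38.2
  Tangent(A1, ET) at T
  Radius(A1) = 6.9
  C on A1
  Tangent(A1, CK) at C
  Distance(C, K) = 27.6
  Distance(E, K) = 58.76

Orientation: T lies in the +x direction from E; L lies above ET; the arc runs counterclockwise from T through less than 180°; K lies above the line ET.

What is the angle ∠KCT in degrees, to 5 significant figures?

138.35°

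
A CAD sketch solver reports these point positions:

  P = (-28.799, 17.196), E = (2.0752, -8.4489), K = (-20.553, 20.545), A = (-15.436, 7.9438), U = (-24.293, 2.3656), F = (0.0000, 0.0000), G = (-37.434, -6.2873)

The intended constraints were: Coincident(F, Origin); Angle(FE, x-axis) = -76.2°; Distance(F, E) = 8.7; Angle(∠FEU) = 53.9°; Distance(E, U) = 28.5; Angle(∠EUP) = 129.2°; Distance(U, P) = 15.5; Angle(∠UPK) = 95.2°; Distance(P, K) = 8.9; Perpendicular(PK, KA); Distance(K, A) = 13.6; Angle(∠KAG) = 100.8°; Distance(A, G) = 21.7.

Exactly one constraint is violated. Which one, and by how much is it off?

Distance(A, G) = 21.7 — off by 4.50.

F = (0.00, 0.00) ✓; FE at -76.20° ✓; |FE| = 8.700 ✓; ∠FEU = 53.90° ✓; |EU| = 28.50 ✓; ∠EUP = 129.2° ✓; |UP| = 15.50 ✓; ∠UPK = 95.20° ✓; |PK| = 8.900 ✓; ∠(PK, KA) = 90.00° ✓; |KA| = 13.60 ✓; ∠KAG = 100.8° ✓; |AG| = 26.20 ✗.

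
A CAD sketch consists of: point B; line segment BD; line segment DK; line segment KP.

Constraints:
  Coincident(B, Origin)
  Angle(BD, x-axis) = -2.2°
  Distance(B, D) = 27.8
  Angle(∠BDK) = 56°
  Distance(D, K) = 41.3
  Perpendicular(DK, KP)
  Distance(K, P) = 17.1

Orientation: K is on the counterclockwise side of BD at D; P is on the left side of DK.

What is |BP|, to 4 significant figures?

26.43

B is at the origin; BD runs at -2.2° with length 27.8, so D = 27.8·(cos -2.2°, sin -2.2°) = (27.78, -1.067). ∠BDK = 56.0°, so DK runs at -2.2° + (180° − 56.0°) = 121.8° from the x-axis; with |DK| = 41.3, K = D + 41.3·(cos 121.8°, sin 121.8°) = (6.016, 34.03). DK is perpendicular to KP; with |KP| = 17.1 on the left of DK, P = K + 17.1·(-0.8499, -0.5270) = (-8.517, 25.02). Then |BP| = |P − B| = 26.43.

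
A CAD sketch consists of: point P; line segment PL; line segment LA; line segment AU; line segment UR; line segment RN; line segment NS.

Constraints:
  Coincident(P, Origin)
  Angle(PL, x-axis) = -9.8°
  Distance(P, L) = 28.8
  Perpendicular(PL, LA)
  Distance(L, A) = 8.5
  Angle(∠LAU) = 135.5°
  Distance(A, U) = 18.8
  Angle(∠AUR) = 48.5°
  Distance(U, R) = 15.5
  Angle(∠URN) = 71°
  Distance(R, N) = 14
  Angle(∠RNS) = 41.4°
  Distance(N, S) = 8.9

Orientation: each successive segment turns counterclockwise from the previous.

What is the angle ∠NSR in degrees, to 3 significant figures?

99.8°

P is at the origin; PL runs at -9.8° with length 28.8, so L = (28.4, -4.90). The perpendicularity gives LA at right angles to PL, so LA runs at 80.2°; with |LA| = 8.5, A = (29.8, 3.47). ∠LAU = 135.5° gives AU at 125° from the x-axis; with |AU| = 18.8, U = (19.1, 18.9). ∠AUR = 48.5° gives UR at -104° from the x-axis; with |UR| = 15.5, R = (15.4, 3.88). ∠URN = 71.0° gives RN at 5.20° from the x-axis; with |RN| = 14.0, N = (29.4, 5.15). ∠RNS = 41.4° gives NS at 144° from the x-axis; with |NS| = 8.9, S = (22.2, 10.4). Then cos ∠NSR = SN·SR / (|SN||SR|), giving 99.8°.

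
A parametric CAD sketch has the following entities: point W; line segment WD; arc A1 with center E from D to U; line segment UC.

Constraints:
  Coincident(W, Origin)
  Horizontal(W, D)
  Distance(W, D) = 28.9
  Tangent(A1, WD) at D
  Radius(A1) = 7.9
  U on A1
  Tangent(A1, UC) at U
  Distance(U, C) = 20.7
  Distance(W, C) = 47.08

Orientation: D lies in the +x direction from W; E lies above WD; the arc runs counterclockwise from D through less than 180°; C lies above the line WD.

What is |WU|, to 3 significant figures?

37.6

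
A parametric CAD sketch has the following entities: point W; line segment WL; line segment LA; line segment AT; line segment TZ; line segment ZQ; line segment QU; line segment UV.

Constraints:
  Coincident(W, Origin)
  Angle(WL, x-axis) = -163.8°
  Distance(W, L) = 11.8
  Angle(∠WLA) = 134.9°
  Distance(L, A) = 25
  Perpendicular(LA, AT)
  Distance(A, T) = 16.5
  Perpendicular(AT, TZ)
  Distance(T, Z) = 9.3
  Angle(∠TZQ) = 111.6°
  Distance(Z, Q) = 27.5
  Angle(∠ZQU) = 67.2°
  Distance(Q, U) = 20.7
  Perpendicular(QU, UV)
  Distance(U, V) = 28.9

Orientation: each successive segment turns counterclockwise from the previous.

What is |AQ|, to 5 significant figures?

21.436

W is at the origin; WL runs at -163.8° with length 11.8, so L = (-11.331, -3.2921). ∠WLA = 134.9° gives LA at -118.70° from the x-axis; with |LA| = 25.0, A = (-23.337, -25.221). LA is perpendicular to AT, so AT runs at -28.700°; with |AT| = 16.5, T = (-8.8641, -33.144). AT is perpendicular to TZ, so TZ runs at 61.300°; with |TZ| = 9.3, Z = (-4.3981, -24.987). ∠TZQ = 111.6° gives ZQ at 129.70° from the x-axis; with |ZQ| = 27.5, Q = (-21.964, -3.8285). Then |AQ| = |Q − A| = 21.436.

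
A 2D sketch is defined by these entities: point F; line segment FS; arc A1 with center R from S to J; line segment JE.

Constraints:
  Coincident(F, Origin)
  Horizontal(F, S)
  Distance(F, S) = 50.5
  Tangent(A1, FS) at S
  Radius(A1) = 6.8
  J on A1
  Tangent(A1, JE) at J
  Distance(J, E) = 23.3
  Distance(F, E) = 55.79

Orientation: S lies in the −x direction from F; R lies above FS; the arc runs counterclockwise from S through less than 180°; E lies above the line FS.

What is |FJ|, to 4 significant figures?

44.41

Checks: |RJ| = 6.800 ✓; ∠(RJ, JE) = 90.00° ✓; |JE| = 23.30 ✓; |FE| = 55.79 ✓.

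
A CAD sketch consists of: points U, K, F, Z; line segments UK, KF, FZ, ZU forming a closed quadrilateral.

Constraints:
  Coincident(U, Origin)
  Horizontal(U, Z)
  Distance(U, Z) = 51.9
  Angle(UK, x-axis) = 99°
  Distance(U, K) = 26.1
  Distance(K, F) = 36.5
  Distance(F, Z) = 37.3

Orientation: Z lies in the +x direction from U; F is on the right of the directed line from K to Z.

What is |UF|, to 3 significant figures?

15.9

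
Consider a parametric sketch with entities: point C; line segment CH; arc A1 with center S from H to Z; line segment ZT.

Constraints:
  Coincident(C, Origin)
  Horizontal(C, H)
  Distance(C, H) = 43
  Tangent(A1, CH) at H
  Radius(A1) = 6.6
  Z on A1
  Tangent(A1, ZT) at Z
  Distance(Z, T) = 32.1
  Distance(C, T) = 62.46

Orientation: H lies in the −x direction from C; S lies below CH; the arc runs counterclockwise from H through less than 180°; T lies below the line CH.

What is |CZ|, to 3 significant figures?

50.1

Checks: ∠(SH, HC) = 90.00° ✓; |SZ| = 6.600 ✓; ∠(SZ, ZT) = 90.00° ✓; |ZT| = 32.10 ✓; |CT| = 62.46 ✓.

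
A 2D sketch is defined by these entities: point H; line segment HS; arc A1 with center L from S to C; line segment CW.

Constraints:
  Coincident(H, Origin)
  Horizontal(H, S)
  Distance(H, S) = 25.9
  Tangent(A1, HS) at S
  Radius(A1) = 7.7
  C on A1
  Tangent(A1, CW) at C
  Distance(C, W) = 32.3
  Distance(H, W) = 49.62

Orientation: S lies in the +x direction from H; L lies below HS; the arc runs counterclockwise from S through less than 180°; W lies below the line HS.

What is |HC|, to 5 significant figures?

21.076

H is at the origin; H and S share the same y with |HS| = 25.9 and S on the +x side, so S = (25.900, 0.0000). Since A1 is tangent to HS there, LS ⟂ HS, so L = S + (0, -7.7) = (25.900, -7.7000). Since LC ⟂ CW (tangency), |LW| = √(7.7² + 32.3²) = 33.205 regardless of where C sits on A1. So W lies on both circle(H, 49.62) and circle(L, 33.205); the below-HS intersection is W = (28.204, -40.825). C is the foot of the tangent from W: C = (18.552, -10.001).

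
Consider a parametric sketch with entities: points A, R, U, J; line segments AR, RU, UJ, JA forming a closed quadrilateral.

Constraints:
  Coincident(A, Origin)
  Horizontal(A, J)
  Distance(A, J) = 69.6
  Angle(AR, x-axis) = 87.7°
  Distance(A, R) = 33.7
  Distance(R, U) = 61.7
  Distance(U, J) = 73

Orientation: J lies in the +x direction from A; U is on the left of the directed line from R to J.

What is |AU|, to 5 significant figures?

86.945

A is at the origin; A and J share the same y with |AJ| = 69.6 and J in +x, so J = (69.6, 0). AR runs at 87.7° with |AR| = 33.7, so R = (1.3524, 33.673). U is determined by |RU| = 61.7 and |UJ| = 73.0 together: it lies at the intersection of circle(R, 61.7) and circle(J, 73.0). With |RJ| = 76.102, the foot of the radical line on RJ is 28.051 from R and the perpendicular offset is √(61.7² − 28.051²) = 54.955. Taking the left-of-RJ solution: U = (50.824, 70.544).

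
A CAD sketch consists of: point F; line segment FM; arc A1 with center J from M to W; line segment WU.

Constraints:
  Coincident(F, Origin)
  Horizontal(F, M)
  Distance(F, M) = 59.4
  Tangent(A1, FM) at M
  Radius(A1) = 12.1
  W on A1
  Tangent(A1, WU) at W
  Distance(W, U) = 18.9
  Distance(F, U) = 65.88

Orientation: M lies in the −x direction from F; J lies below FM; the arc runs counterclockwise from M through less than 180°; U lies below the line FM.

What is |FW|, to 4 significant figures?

71.42

Checks: |JW| = 12.10 ✓; ∠(JW, WU) = 90.00° ✓; |WU| = 18.90 ✓; |FU| = 65.88 ✓.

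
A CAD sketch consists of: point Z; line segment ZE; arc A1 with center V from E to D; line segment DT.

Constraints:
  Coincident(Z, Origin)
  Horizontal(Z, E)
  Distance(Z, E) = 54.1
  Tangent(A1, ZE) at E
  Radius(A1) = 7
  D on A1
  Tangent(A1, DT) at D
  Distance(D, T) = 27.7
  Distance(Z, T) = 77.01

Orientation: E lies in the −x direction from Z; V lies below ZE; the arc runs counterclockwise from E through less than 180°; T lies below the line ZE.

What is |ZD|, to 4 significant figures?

60.76

Z is at the origin; ZE is horizontal with |ZE| = 54.1 and E on the −x side, so E = (-54.10, 0.000). Since A1 is tangent to ZE there, VE ⟂ ZE, so V = E + (0, -7) = (-54.10, -7.000). Since VD ⟂ DT (tangency), |VT| = √(7.0² + 27.7²) = 28.57 regardless of where D sits on A1. So T lies on both circle(Z, 77.01) and circle(V, 28.57); the below-ZE intersection is T = (-70.87, -30.13). D is the foot of the tangent from T: D = (-60.60, -4.405).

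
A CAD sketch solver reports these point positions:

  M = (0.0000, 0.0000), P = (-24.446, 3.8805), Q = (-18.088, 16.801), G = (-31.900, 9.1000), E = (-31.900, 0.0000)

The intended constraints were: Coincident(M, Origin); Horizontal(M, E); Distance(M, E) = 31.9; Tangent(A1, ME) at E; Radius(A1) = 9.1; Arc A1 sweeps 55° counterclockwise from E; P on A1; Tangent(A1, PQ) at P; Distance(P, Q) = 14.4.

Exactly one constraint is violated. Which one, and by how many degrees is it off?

Tangent(A1, PQ) at P — off by 8.80°.

M = (0.00, 0.00) ✓; M.y = 0.00, E.y = 0.00 ✓; |ME| = 31.90 ✓; ∠(GE, EM) = 90.00° ✓; |GE| = 9.100 ✓; bearing(G→P) − bearing(G→E) = 55.00° ✓; |GP| = 9.100 ✓; ∠(GP, PQ) = 81.20° ✗; |PQ| = 14.40 ✓.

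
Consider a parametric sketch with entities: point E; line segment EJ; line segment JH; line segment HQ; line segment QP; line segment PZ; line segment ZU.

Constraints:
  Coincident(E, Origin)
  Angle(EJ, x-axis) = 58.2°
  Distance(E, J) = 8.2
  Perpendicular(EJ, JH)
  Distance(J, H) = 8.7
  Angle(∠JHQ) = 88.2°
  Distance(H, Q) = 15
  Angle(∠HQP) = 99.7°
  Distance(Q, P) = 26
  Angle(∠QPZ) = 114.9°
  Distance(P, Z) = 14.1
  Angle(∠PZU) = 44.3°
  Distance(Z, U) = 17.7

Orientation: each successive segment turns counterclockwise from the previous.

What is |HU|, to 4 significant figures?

19.74

∠QPZ = 114.9° gives PZ at 25.40° from the x-axis; with |PZ| = 14.1, Z = (22.17, -12.00). ∠PZU = 44.3° gives ZU at 161.1° from the x-axis; with |ZU| = 17.7, U = (5.423, -6.263). Then |HU| = |U − H| = 19.74.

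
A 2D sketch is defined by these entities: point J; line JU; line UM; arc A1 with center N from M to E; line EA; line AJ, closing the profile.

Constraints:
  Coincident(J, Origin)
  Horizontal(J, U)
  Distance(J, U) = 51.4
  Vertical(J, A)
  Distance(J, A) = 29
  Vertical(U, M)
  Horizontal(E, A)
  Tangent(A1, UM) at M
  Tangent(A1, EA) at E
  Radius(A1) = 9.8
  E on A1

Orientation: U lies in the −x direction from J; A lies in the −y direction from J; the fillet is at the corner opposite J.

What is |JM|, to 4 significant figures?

54.87

J is at the origin; J and U share the same y with |JU| = 51.4 and U on the −x side, so U = (-51.40, 0.000). JA is vertical with |JA| = 29.0 and A on the −y side, so A = (0.000, -29.00). The virtual corner opposite J is at (-51.40, -29.00). Since A1 is tangent to UM there, NM ⟂ UM and the tangent condition forces NE to be normal to EA, with radius 9.8, so the center N sits 9.8 in from both sides at N = (-41.60, -19.20). That places the tangent points at M = (-51.40, -19.20) on UM and E = (-41.60, -29.00) on EA. Then |JM| = |M − J| = 54.87.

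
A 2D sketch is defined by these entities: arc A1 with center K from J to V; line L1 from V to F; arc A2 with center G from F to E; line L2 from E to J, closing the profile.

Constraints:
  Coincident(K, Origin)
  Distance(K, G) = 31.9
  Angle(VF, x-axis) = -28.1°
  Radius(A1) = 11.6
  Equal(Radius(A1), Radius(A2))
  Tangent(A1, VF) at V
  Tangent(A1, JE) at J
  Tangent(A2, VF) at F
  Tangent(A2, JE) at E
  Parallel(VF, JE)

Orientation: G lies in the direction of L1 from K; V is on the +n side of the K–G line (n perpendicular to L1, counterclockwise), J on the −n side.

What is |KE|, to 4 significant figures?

33.94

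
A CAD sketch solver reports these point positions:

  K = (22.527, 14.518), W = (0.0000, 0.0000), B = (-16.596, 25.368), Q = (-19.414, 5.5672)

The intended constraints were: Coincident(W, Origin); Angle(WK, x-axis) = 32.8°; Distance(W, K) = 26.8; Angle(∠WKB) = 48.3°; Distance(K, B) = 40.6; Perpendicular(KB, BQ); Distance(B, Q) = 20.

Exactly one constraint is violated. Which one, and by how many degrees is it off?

Perpendicular(KB, BQ) — off by 7.40°.

W = (0.00, 0.00) ✓; WK at 32.80° ✓; |WK| = 26.80 ✓; ∠WKB = 48.30° ✓; |KB| = 40.60 ✓; ∠(KB, BQ) = 97.40° ✗; |BQ| = 20.00 ✓.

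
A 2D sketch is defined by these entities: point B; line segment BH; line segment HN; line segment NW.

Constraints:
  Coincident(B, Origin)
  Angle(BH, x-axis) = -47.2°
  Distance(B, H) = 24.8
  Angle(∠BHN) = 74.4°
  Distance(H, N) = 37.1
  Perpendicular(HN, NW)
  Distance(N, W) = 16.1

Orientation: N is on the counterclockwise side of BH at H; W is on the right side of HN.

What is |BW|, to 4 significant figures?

50.25

B is at the origin; BH runs at -47.2° with length 24.8, so H = 24.8·(cos -47.2°, sin -47.2°) = (16.85, -18.20). ∠BHN = 74.4°, so HN runs at -47.2° + (180° − 74.4°) = 58.40° from the x-axis; with |HN| = 37.1, N = H + 37.1·(cos 58.40°, sin 58.40°) = (36.29, 13.40). HN ⟂ NW; with |NW| = 16.1 on the right of HN, W = N + 16.1·(0.8517, -0.5240) = (50.00, 4.966). Then |BW| = |W − B| = 50.25.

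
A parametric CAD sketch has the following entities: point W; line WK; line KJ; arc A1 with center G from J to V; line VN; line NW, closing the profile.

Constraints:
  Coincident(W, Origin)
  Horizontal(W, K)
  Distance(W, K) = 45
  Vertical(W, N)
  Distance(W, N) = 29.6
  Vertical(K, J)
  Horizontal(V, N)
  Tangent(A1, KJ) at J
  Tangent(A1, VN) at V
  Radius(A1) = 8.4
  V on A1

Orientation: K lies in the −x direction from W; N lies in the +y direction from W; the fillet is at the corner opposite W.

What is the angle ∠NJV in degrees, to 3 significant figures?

34.4°

W is at the origin; W and K share the same y with |WK| = 45.0 and K on the −x side, so K = (-45.0, 0.00). W and N share the same x with |WN| = 29.6 and N on the +y side, so N = (0.00, 29.6). The virtual corner opposite W is at (-45.0, 29.6). A1 meets KJ tangentially, so GJ is at right angles to KJ and the tangent condition forces GV to be normal to VN, with radius 8.4, so the center G sits 8.4 in from both sides at G = (-36.6, 21.2). That places the tangent points at J = (-45.0, 21.2) on KJ and V = (-36.6, 29.6) on VN. Then cos ∠NJV = JN·JV / (|JN||JV|), giving 34.4°.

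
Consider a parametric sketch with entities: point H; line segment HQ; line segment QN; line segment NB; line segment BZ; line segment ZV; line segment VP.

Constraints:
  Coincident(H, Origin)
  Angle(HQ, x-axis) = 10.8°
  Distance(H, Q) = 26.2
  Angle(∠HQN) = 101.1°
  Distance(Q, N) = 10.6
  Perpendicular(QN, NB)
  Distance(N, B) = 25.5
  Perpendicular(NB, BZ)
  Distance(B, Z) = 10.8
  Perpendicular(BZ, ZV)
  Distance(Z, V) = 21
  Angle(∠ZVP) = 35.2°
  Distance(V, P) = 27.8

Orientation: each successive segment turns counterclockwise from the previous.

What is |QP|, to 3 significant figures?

31.5

H is at the origin; HQ runs at 10.8° with length 26.2, so Q = (25.7, 4.91). ∠HQN = 101.1° gives QN at 89.7° from the x-axis; with |QN| = 10.6, N = (25.8, 15.5). QN is perpendicular to NB, so NB runs at 180°; with |NB| = 25.5, B = (0.292, 15.6). The perpendicularity gives BZ at right angles to NB, so BZ runs at -90.3°; with |BZ| = 10.8, Z = (0.235, 4.84). BZ is perpendicular to ZV, so ZV runs at -0.300°; with |ZV| = 21.0, V = (21.2, 4.73). ∠ZVP = 35.2° gives VP at 144° from the x-axis; with |VP| = 27.8, P = (-1.40, 20.9). Then |QP| = |P − Q| = 31.5.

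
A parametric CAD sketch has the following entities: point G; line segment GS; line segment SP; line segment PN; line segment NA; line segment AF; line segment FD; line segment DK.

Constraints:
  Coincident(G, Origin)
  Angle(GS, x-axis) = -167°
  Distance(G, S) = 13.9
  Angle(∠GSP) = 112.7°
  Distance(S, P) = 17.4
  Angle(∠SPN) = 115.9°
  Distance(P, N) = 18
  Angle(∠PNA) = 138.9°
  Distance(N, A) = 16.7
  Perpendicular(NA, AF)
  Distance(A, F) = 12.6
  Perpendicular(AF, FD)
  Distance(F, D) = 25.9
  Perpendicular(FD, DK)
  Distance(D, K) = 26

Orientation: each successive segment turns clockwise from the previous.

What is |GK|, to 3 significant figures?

46.0

G is at the origin; GS runs at -167.0° with length 13.9, so S = (-13.5, -3.13). ∠GSP = 112.7° gives SP at 126° from the x-axis; with |SP| = 17.4, P = (-23.7, 11.0). ∠SPN = 115.9° gives PN at 61.6° from the x-axis; with |PN| = 18.0, N = (-15.1, 26.8). ∠PNA = 138.9° gives NA at 20.5° from the x-axis; with |NA| = 16.7, A = (0.506, 32.7). NA is perpendicular to AF, so AF runs at -69.5°; with |AF| = 12.6, F = (4.92, 20.9). AF ⟂ FD, so FD runs at -160°; with |FD| = 25.9, D = (-19.3, 11.8). FD ⟂ DK, so DK runs at 110°; with |DK| = 26.0, K = (-28.4, 36.2). Then |GK| = |K − G| = 46.0.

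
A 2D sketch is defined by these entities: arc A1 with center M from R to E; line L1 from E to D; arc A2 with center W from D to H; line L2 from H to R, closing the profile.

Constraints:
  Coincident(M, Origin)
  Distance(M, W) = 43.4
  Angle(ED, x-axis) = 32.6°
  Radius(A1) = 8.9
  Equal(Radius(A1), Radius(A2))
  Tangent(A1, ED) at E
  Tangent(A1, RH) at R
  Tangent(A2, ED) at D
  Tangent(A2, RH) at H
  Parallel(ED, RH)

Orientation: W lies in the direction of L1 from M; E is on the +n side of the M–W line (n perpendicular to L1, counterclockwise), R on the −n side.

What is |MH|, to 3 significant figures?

44.3

The slot axis is L1's direction at 32.6°, so u = (cos 32.6°, sin 32.6°) = (0.842, 0.539) and n = (−sin 32.6°, cos 32.6°) = (-0.539, 0.842). M is at the origin and W lies 43.4 along u from M, so W = 43.4·u = (36.6, 23.4). Tangency of A1 to both parallel lines with radius 8.9 puts E and R at M ± 8.9·n: E = (-4.80, 7.50), R = (4.80, -7.50). Equal radii place D and H the same way about W: D = W + 8.9·n = (31.8, 30.9), H = W − 8.9·n = (41.4, 15.9). Then |MH| = |H − M| = 44.3.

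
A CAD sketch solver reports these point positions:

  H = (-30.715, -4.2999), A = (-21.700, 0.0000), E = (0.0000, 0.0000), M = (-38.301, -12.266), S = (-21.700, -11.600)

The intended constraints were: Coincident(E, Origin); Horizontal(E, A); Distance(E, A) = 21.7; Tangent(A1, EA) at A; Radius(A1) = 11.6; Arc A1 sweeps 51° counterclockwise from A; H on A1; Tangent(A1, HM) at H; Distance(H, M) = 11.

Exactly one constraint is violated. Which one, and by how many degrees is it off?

Tangent(A1, HM) at H — off by 4.60°.

E = (0.00, 0.00) ✓; E.y = 0.00, A.y = 0.00 ✓; |EA| = 21.70 ✓; ∠(SA, AE) = 90.00° ✓; |SA| = 11.60 ✓; bearing(S→H) − bearing(S→A) = 51.00° ✓; |SH| = 11.60 ✓; ∠(SH, HM) = 94.60° ✗; |HM| = 11.00 ✓.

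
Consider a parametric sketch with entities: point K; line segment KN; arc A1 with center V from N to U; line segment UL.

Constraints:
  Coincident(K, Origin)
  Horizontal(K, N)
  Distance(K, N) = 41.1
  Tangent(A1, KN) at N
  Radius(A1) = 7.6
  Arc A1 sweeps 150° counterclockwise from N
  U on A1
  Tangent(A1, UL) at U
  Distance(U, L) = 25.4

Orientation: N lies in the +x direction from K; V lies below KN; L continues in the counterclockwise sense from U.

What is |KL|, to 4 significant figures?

65.11

K is at the origin; KN is horizontal with |KN| = 41.1 and N on the +x side, so N = (41.10, 0.000). Since A1 is tangent to KN there, VN ⟂ KN, so V = N + (0, -7.6) = (41.10, -7.600). On A1, N sits at bearing 90° from V; a 150° counterclockwise sweep puts U at bearing 240°, so U = V + 7.6·(cos 240°, sin 240°) = (37.30, -14.18). A1 meets UL tangentially, so VU is at right angles to UL, so UL runs along (−sin 240°, cos 240°); with |UL| = 25.4, L = (59.30, -26.88). Then |KL| = |L − K| = 65.11.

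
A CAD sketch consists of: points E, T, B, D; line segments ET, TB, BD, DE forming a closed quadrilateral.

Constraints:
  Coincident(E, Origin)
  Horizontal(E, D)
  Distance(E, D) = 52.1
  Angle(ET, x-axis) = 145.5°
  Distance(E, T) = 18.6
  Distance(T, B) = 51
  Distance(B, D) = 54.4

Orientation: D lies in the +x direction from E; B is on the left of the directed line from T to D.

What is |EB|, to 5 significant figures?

50.355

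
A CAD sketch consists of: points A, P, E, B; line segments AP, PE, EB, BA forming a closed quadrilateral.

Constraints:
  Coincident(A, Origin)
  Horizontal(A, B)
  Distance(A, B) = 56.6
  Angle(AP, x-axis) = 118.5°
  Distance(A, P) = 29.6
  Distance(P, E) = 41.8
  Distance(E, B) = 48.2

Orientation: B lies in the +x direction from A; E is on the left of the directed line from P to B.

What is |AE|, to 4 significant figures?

45.56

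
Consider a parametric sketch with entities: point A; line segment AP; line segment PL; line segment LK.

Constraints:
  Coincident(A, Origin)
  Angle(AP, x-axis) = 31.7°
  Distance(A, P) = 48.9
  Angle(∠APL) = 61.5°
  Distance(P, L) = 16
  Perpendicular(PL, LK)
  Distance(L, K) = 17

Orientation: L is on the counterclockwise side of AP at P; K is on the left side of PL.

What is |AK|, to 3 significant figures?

27.0

A is at the origin; AP runs at 31.7° with length 48.9, so P = 48.9·(cos 31.7°, sin 31.7°) = (41.6, 25.7). ∠APL = 61.5°, so PL runs at 31.7° + (180° − 61.5°) = 150° from the x-axis; with |PL| = 16.0, L = P + 16.0·(cos 150°, sin 150°) = (27.7, 33.6). The perpendicularity gives LK at right angles to PL; with |LK| = 17.0 on the left of PL, K = L + 17.0·(-0.497, -0.868) = (19.3, 18.9). Then |AK| = |K − A| = 27.0.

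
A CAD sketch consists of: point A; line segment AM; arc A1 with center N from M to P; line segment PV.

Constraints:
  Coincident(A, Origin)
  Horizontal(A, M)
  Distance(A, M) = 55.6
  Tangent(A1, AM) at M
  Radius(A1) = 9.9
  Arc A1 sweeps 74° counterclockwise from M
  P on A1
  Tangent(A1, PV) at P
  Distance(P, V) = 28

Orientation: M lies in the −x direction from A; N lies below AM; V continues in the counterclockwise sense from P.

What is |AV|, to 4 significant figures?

80.42

On A1, M sits at bearing 90° from N; a 74° counterclockwise sweep puts P at bearing 164°, so P = N + 9.9·(cos 164°, sin 164°) = (-65.12, -7.171). A1 meets PV tangentially, so NP is at right angles to PV, so PV runs along (−sin 164°, cos 164°); with |PV| = 28.0, V = (-72.83, -34.09). Then |AV| = |V − A| = 80.42.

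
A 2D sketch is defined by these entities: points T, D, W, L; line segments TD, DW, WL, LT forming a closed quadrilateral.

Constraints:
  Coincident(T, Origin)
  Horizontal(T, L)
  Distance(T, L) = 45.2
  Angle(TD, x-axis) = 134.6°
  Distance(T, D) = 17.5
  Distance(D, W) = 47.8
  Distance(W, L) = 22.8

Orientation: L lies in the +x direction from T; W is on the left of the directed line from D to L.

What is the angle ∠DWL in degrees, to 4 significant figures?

107.5°

T is at the origin; TL is horizontal with |TL| = 45.2 and L in +x, so L = (45.2, 0). TD runs at 134.6° with |TD| = 17.5, so D = (-12.29, 12.46). W is determined by |DW| = 47.8 and |WL| = 22.8 together: it lies at the intersection of circle(D, 47.8) and circle(L, 22.8). With |DL| = 58.82, the foot of the radical line on DL is 44.41 from D and the perpendicular offset is √(47.8² − 44.41²) = 17.67. Taking the left-of-DL solution: W = (34.86, 20.32).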